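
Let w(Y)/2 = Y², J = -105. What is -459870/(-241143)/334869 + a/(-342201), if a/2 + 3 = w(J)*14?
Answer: -5539468907775592/3070353426186963 ≈ -1.8042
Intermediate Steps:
w(Y) = 2*Y²
a = 617394 (a = -6 + 2*((2*(-105)²)*14) = -6 + 2*((2*11025)*14) = -6 + 2*(22050*14) = -6 + 2*308700 = -6 + 617400 = 617394)
-459870/(-241143)/334869 + a/(-342201) = -459870/(-241143)/334869 + 617394/(-342201) = -459870*(-1/241143)*(1/334869) + 617394*(-1/342201) = (153290/80381)*(1/334869) - 205798/114067 = 153290/26917105089 - 205798/114067 = -5539468907775592/3070353426186963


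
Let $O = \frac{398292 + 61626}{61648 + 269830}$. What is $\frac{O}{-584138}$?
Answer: $- \frac{229959}{96814447982} \approx -2.3753 \cdot 10^{-6}$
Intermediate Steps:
$O = \frac{229959}{165739}$ ($O = \frac{459918}{331478} = 459918 \cdot \frac{1}{331478} = \frac{229959}{165739} \approx 1.3875$)
$\frac{O}{-584138} = \frac{229959}{165739 \left(-584138\right)} = \frac{229959}{165739} \left(- \frac{1}{584138}\right) = - \frac{229959}{96814447982}$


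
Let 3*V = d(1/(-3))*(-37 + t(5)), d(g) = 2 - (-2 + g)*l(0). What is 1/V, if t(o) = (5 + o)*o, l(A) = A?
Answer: 3/26 ≈ 0.11538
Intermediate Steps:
t(o) = o*(5 + o)
d(g) = 2 (d(g) = 2 - (-2 + g)*0 = 2 - 1*0 = 2 + 0 = 2)
V = 26/3 (V = (2*(-37 + 5*(5 + 5)))/3 = (2*(-37 + 5*10))/3 = (2*(-37 + 50))/3 = (2*13)/3 = (⅓)*26 = 26/3 ≈ 8.6667)
1/V = 1/(26/3) = 3/26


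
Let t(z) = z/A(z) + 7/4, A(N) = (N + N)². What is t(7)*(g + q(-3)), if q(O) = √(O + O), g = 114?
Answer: 1425/7 + 25*I*√6/14 ≈ 203.57 + 4.3741*I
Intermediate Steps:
q(O) = √2*√O (q(O) = √(2*O) = √2*√O)
A(N) = 4*N² (A(N) = (2*N)² = 4*N²)
t(z) = 7/4 + 1/(4*z) (t(z) = z/((4*z²)) + 7/4 = z*(1/(4*z²)) + 7*(¼) = 1/(4*z) + 7/4 = 7/4 + 1/(4*z))
t(7)*(g + q(-3)) = ((¼)*(1 + 7*7)/7)*(114 + √2*√(-3)) = ((¼)*(⅐)*(1 + 49))*(114 + √2*(I*√3)) = ((¼)*(⅐)*50)*(114 + I*√6) = 25*(114 + I*√6)/14 = 1425/7 + 25*I*√6/14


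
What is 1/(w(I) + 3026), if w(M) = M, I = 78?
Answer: 1/3104 ≈ 0.00032216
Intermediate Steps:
1/(w(I) + 3026) = 1/(78 + 3026) = 1/3104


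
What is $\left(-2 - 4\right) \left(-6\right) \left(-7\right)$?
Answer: $-252$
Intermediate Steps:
$\left(-2 - 4\right) \left(-6\right) \left(-7\right) = \left(-6\right) \left(-6\right) \left(-7\right) = 36 \left(-7\right) = -252$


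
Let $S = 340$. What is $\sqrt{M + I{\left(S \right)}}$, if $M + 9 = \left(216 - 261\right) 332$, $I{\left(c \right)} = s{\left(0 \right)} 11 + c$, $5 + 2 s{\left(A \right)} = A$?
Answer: $\frac{i \sqrt{58546}}{2} \approx 120.98 i$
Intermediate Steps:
$s{\left(A \right)} = - \frac{5}{2} + \frac{A}{2}$
$I{\left(c \right)} = - \frac{55}{2} + c$ ($I{\left(c \right)} = \left(- \frac{5}{2} + \frac{1}{2} \cdot 0\right) 11 + c = \left(- \frac{5}{2} + 0\right) 11 + c = \left(- \frac{5}{2}\right) 11 + c = - \frac{55}{2} + c$)
$M = -14949$ ($M = -9 + \left(216 - 261\right) 332 = -9 - 14940 = -14949$)
$\sqrt{M + I{\left(S \right)}} = \sqrt{-14949 + \left(- \frac{55}{2} + 340\right)} = \sqrt{-14949 + \frac{625}{2}} = \sqrt{- \frac{29273}{2}} = \frac{i \sqrt{58546}}{2}$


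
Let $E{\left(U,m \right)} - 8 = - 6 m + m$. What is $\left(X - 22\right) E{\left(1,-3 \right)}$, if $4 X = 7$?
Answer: $- \frac{1863}{4} \approx -465.75$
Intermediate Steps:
$E{\left(U,m \right)} = 8 - 5 m$ ($E{\left(U,m \right)} = 8 + \left(- 6 m + m\right) = 8 - 5 m$)
$X = \frac{7}{4}$ ($X = \frac{1}{4} \cdot 7 = \frac{7}{4} \approx 1.75$)
$\left(X - 22\right) E{\left(1,-3 \right)} = \left(\frac{7}{4} - 22\right) \left(8 - -15\right) = - \frac{81 \left(8 + 15\right)}{4} = \left(- \frac{81}{4}\right) 23 = - \frac{1863}{4}$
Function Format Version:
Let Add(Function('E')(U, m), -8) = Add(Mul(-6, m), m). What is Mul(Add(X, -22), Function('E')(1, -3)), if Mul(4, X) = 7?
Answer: Rational(-1863, 4) ≈ -465.75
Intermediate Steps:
Function('E')(U, m) = Add(8, Mul(-5, m)) (Function('E')(U, m) = Add(8, Add(Mul(-6, m), m)) = Add(8, Mul(-5, m)))
X = Rational(7, 4) (X = Mul(Rational(1, 4), 7) = Rational(7, 4) ≈ 1.7500)
Mul(Add(X, -22), Function('E')(1, -3)) = Mul(Add(Rational(7, 4), -22), Add(8, Mul(-5, -3))) = Mul(Rational(-81, 4), Add(8, 15)) = Mul(Rational(-81, 4), 23) = Rational(-1863, 4)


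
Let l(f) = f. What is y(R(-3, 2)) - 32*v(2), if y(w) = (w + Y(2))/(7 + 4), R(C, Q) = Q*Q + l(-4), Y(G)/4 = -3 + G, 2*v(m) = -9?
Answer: 1580/11 ≈ 143.64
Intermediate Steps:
v(m) = -9/2 (v(m) = (½)*(-9) = -9/2)
Y(G) = -12 + 4*G (Y(G) = 4*(-3 + G) = -12 + 4*G)
R(C, Q) = -4 + Q² (R(C, Q) = Q*Q - 4 = Q² - 4 = -4 + Q²)
y(w) = -4/11 + w/11 (y(w) = (w + (-12 + 4*2))/(7 + 4) = (w + (-12 + 8))/11 = (w - 4)*(1/11) = (-4 + w)*(1/11) = -4/11 + w/11)
y(R(-3, 2)) - 32*v(2) = (-4/11 + (-4 + 2²)/11) - 32*(-9/2) = (-4/11 + (-4 + 4)/11) + 144 = (-4/11 + (1/11)*0) + 144 = (-4/11 + 0) + 144 = -4/11 + 144 = 1580/11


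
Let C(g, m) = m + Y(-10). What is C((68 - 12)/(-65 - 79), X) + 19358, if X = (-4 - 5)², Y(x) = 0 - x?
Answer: 19449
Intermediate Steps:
Y(x) = -x
X = 81 (X = (-9)² = 81)
C(g, m) = 10 + m (C(g, m) = m - 1*(-10) = m + 10 = 10 + m)
C((68 - 12)/(-65 - 79), X) + 19358 = (10 + 81) + 19358 = 91 + 19358 = 19449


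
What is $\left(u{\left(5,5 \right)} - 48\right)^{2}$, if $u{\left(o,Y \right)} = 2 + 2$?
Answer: $1936$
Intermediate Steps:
$u{\left(o,Y \right)} = 4$
$\left(u{\left(5,5 \right)} - 48\right)^{2} = \left(4 - 48\right)^{2} = \left(-44\right)^{2} = 1936$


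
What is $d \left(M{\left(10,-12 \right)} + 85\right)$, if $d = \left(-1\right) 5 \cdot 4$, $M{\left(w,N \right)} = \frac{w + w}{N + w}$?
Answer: $-1500$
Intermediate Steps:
$M{\left(w,N \right)} = \frac{2 w}{N + w}$
$d = -20$ ($d = \left(-5\right) 4 = -20$)
$d \left(M{\left(10,-12 \right)} + 85\right) = - 20 \left(2 \cdot 10 \frac{1}{-12 + 10} + 85\right) = - 20 \left(2 \cdot 10 \frac{1}{-2} + 85\right) = - 20 \left(2 \cdot 10 \left(- \frac{1}{2}\right) + 85\right) = - 20 \left(-10 + 85\right) = \left(-20\right) 75 = -1500$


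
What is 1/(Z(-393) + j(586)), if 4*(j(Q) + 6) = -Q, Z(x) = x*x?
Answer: 2/308593 ≈ 6.4810e-6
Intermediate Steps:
Z(x) = x²
j(Q) = -6 - Q/4 (j(Q) = -6 + (-Q)/4 = -6 - Q/4)
1/(Z(-393) + j(586)) = 1/((-393)² + (-6 - ¼*586)) = 1/(154449 + (-6 - 293/2)) = 1/(154449 - 305/2) = 1/(308593/2) = 2/308593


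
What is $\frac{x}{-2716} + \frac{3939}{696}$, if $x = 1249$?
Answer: $\frac{819085}{157528} \approx 5.1996$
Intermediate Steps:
$\frac{x}{-2716} + \frac{3939}{696} = \frac{1249}{-2716} + \frac{3939}{696} = 1249 \left(- \frac{1}{2716}\right) + 3939 \cdot \frac{1}{696} = - \frac{1249}{2716} + \frac{1313}{232} = \frac{819085}{157528}$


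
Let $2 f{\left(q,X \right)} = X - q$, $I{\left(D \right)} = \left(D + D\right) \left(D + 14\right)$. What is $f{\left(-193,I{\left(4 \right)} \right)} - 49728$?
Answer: $- \frac{99119}{2} \approx -49560.0$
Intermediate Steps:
$I{\left(D \right)} = 2 D \left(14 + D\right)$
$f{\left(q,X \right)} = \frac{X}{2} - \frac{q}{2}$ ($f{\left(q,X \right)} = \frac{X - q}{2} = \frac{X}{2} - \frac{q}{2}$)
$f{\left(-193,I{\left(4 \right)} \right)} - 49728 = \left(\frac{2 \cdot 4 \left(14 + 4\right)}{2} - - \frac{193}{2}\right) - 49728 = \left(\frac{2 \cdot 4 \cdot 18}{2} + \frac{193}{2}\right) - 49728 = \left(\frac{1}{2} \cdot 144 + \frac{193}{2}\right) - 49728 = \left(72 + \frac{193}{2}\right) - 49728 = \frac{337}{2} - 49728 = - \frac{99119}{2}$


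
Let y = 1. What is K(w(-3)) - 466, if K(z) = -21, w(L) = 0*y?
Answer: -487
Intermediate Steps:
w(L) = 0 (w(L) = 0*1 = 0)
K(w(-3)) - 466 = -21 - 466 = -487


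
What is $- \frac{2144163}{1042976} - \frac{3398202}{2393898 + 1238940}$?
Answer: $- \frac{171721817481}{57408527968} \approx -2.9912$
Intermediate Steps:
$- \frac{2144163}{1042976} - \frac{3398202}{2393898 + 1238940} = \left(-2144163\right) \frac{1}{1042976} - \frac{3398202}{3632838} = - \frac{2144163}{1042976} - \frac{566367}{605473} = - \frac{171721817481}{57408527968}$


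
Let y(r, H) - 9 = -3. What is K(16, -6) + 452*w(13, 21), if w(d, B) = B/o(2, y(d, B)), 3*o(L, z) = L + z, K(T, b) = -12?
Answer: 7095/2 ≈ 3547.5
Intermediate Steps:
y(r, H) = 6 (y(r, H) = 9 - 3 = 6)
o(L, z) = L/3 + z/3 (o(L, z) = (L + z)/3 = L/3 + z/3)
w(d, B) = 3*B/8 (w(d, B) = B/((1/3)*2 + (1/3)*6) = B/(2/3 + 2) = B/(8/3) = B*(3/8) = 3*B/8)
K(16, -6) + 452*w(13, 21) = -12 + 452*((3/8)*21) = -12 + 452*(63/8) = -12 + 7119/2 = 7095/2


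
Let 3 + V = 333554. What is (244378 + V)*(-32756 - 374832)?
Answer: -235556925252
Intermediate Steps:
V = 333551 (V = -3 + 333554 = 333551)
(244378 + V)*(-32756 - 374832) = (244378 + 333551)*(-32756 - 374832) = 577929*(-407588) = -235556925252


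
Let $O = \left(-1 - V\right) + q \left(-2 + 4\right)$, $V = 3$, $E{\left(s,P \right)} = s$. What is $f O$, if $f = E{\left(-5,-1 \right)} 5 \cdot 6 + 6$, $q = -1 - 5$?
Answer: $2304$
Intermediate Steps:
$q = -6$
$f = -144$ ($f = \left(-5\right) 5 \cdot 6 + 6 = \left(-25\right) 6 + 6 = -150 + 6 = -144$)
$O = -16$ ($O = \left(-1 - 3\right) - 6 \left(-2 + 4\right) = \left(-1 - 3\right) - 12 = -4 - 12 = -16$)
$f O = \left(-144\right) \left(-16\right) = 2304$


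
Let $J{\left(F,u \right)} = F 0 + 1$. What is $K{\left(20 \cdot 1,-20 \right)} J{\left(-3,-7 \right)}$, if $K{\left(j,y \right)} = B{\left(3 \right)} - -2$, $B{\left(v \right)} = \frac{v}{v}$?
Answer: $3$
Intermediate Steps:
$B{\left(v \right)} = 1$
$J{\left(F,u \right)} = 1$ ($J{\left(F,u \right)} = 0 + 1 = 1$)
$K{\left(j,y \right)} = 3$ ($K{\left(j,y \right)} = 1 - -2 = 1 + 2 = 3$)
$K{\left(20 \cdot 1,-20 \right)} J{\left(-3,-7 \right)} = 3 \cdot 1 = 3$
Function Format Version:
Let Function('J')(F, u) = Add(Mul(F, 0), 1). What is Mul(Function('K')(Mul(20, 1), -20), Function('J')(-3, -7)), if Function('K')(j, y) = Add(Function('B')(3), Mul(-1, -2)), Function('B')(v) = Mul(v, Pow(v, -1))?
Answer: 3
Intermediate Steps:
Function('B')(v) = 1
Function('J')(F, u) = 1 (Function('J')(F, u) = Add(0, 1) = 1)
Function('K')(j, y) = 3 (Function('K')(j, y) = Add(1, Mul(-1, -2)) = Add(1, 2) = 3)
Mul(Function('K')(Mul(20, 1), -20), Function('J')(-3, -7)) = Mul(3, 1) = 3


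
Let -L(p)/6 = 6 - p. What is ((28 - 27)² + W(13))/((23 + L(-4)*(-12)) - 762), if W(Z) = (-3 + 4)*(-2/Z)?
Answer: -11/247 ≈ -0.044534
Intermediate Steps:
L(p) = -36 + 6*p (L(p) = -6*(6 - p) = -36 + 6*p)
W(Z) = -2/Z (W(Z) = 1*(-2/Z) = -2/Z)
((28 - 27)² + W(13))/((23 + L(-4)*(-12)) - 762) = ((28 - 27)² - 2/13)/((23 + (-36 + 6*(-4))*(-12)) - 762) = (1² - 2*1/13)/((23 + (-36 - 24)*(-12)) - 762) = (1 - 2/13)/((23 - 60*(-12)) - 762) = 11/(13*((23 + 720) - 762)) = 11/(13*(743 - 762)) = (11/13)/(-19) = (11/13)*(-1/19) = -11/247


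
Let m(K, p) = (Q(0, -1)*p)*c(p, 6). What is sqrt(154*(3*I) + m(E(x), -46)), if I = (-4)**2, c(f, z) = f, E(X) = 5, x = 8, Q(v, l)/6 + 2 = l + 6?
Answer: 2*sqrt(11370) ≈ 213.26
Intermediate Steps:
Q(v, l) = 24 + 6*l (Q(v, l) = -12 + 6*(l + 6) = -12 + 6*(6 + l) = -12 + (36 + 6*l) = 24 + 6*l)
I = 16
m(K, p) = 18*p**2 (m(K, p) = ((24 + 6*(-1))*p)*p = ((24 - 6)*p)*p = (18*p)*p = 18*p**2)
sqrt(154*(3*I) + m(E(x), -46)) = sqrt(154*(3*16) + 18*(-46)**2) = sqrt(154*48 + 18*2116) = sqrt(7392 + 38088) = sqrt(45480) = 2*sqrt(11370)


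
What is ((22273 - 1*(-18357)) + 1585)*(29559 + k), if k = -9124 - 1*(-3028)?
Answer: 990490545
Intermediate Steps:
k = -6096 (k = -9124 + 3028 = -6096)
((22273 - 1*(-18357)) + 1585)*(29559 + k) = ((22273 - 1*(-18357)) + 1585)*(29559 - 6096) = ((22273 + 18357) + 1585)*23463 = (40630 + 1585)*23463 = 42215*23463 = 990490545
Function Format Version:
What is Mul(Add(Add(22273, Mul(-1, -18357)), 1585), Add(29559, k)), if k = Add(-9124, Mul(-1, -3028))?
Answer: 990490545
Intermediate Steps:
k = -6096 (k = Add(-9124, 3028) = -6096)
Mul(Add(Add(22273, Mul(-1, -18357)), 1585), Add(29559, k)) = Mul(Add(Add(22273, Mul(-1, -18357)), 1585), Add(29559, -6096)) = Mul(Add(Add(22273, 18357), 1585), 23463) = Mul(Add(40630, 1585), 23463) = Mul(42215, 23463) = 990490545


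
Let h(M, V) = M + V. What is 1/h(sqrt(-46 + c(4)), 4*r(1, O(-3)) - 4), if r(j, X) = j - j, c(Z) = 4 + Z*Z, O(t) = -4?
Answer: -2/21 - I*sqrt(26)/42 ≈ -0.095238 - 0.12141*I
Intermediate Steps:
c(Z) = 4 + Z**2
r(j, X) = 0
1/h(sqrt(-46 + c(4)), 4*r(1, O(-3)) - 4) = 1/(sqrt(-46 + (4 + 4**2)) + (4*0 - 4)) = 1/(sqrt(-46 + (4 + 16)) + (0 - 4)) = 1/(sqrt(-46 + 20) - 4) = 1/(sqrt(-26) - 4) = 1/(I*sqrt(26) - 4) = 1/(-4 + I*sqrt(26))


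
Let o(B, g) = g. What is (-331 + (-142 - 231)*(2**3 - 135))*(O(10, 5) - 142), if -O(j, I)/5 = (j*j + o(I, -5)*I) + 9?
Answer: -26436480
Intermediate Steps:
O(j, I) = -45 - 5*j**2 + 25*I (O(j, I) = -5*((j*j - 5*I) + 9) = -5*((j**2 - 5*I) + 9) = -5*(9 + j**2 - 5*I) = -45 - 5*j**2 + 25*I)
(-331 + (-142 - 231)*(2**3 - 135))*(O(10, 5) - 142) = (-331 + (-142 - 231)*(2**3 - 135))*((-45 - 5*10**2 + 25*5) - 142) = (-331 - 373*(8 - 135))*((-45 - 5*100 + 125) - 142) = (-331 - 373*(-127))*((-45 - 500 + 125) - 142) = (-331 + 47371)*(-420 - 142) = 47040*(-562) = -26436480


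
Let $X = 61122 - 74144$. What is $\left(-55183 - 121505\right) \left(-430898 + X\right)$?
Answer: $78435336960$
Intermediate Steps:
$X = -13022$
$\left(-55183 - 121505\right) \left(-430898 + X\right) = \left(-55183 - 121505\right) \left(-430898 - 13022\right) = \left(-176688\right) \left(-443920\right) = 78435336960$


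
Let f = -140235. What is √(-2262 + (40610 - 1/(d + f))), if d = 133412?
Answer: 3*√198358563035/6823 ≈ 195.83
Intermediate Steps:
√(-2262 + (40610 - 1/(d + f))) = √(-2262 + (40610 - 1/(133412 - 140235))) = √(-2262 + (40610 - 1/(-6823))) = √(-2262 + (40610 - 1*(-1/6823))) = √(-2262 + (40610 + 1/6823)) = √(-2262 + 277082031/6823) = √(261648405/6823) = 3*√198358563035/6823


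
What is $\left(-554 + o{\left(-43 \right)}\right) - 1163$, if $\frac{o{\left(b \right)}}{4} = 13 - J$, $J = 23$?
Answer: $-1757$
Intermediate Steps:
$o{\left(b \right)} = -40$ ($o{\left(b \right)} = 4 \left(13 - 23\right) = 4 \left(-10\right) = -40$)
$\left(-554 + o{\left(-43 \right)}\right) - 1163 = \left(-554 - 40\right) - 1163 = -594 - 1163 = -1757$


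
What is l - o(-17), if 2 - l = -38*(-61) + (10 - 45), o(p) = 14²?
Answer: -2477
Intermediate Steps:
o(p) = 196
l = -2281 (l = 2 - (-38*(-61) + (10 - 45)) = 2 - (2318 - 35) = 2 - 1*2283 = 2 - 2283 = -2281)
l - o(-17) = -2281 - 1*196 = -2281 - 196 = -2477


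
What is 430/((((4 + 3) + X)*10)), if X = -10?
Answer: -43/3 ≈ -14.333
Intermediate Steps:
430/((((4 + 3) + X)*10)) = 430/((((4 + 3) - 10)*10)) = 430/(((7 - 10)*10)) = 430/((-3*10)) = 430/(-30) = 430*(-1/30) = -43/3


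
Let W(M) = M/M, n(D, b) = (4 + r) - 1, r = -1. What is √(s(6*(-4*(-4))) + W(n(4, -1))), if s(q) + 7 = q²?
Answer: √9210 ≈ 95.969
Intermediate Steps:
n(D, b) = 2 (n(D, b) = (4 - 1) - 1 = 3 - 1 = 2)
W(M) = 1
s(q) = -7 + q²
√(s(6*(-4*(-4))) + W(n(4, -1))) = √((-7 + (6*(-4*(-4)))²) + 1) = √((-7 + (6*16)²) + 1) = √((-7 + 96²) + 1) = √((-7 + 9216) + 1) = √(9209 + 1) = √9210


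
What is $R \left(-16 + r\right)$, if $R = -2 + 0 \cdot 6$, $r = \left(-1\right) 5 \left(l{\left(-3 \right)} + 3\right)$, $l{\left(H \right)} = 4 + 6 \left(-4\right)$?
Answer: $-138$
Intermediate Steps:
$l{\left(H \right)} = -20$ ($l{\left(H \right)} = 4 - 24 = -20$)
$r = 85$ ($r = \left(-1\right) 5 \left(-20 + 3\right) = \left(-5\right) \left(-17\right) = 85$)
$R = -2$ ($R = -2 + 0 = -2$)
$R \left(-16 + r\right) = - 2 \left(-16 + 85\right) = \left(-2\right) 69 = -138$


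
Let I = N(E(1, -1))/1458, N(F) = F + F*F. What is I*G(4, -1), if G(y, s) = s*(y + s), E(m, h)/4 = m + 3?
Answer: -136/243 ≈ -0.55967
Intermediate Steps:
E(m, h) = 12 + 4*m (E(m, h) = 4*(m + 3) = 4*(3 + m) = 12 + 4*m)
N(F) = F + F²
G(y, s) = s*(s + y)
I = 136/729 (I = ((12 + 4*1)*(1 + (12 + 4*1)))/1458 = ((12 + 4)*(1 + (12 + 4)))*(1/1458) = (16*(1 + 16))*(1/1458) = (16*17)*(1/1458) = 272*(1/1458) = 136/729 ≈ 0.18656)
I*G(4, -1) = 136*(-(-1 + 4))/729 = 136*(-1*3)/729 = (136/729)*(-3) = -136/243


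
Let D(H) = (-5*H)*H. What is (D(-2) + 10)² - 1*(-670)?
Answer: 770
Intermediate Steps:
D(H) = -5*H²
(D(-2) + 10)² - 1*(-670) = (-5*(-2)² + 10)² - 1*(-670) = (-5*4 + 10)² + 670 = (-20 + 10)² + 670 = (-10)² + 670 = 100 + 670 = 770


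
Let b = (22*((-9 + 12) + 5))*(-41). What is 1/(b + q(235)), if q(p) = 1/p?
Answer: -235/1695759 ≈ -0.00013858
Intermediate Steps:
b = -7216 (b = (22*(3 + 5))*(-41) = (22*8)*(-41) = 176*(-41) = -7216)
1/(b + q(235)) = 1/(-7216 + 1/235) = 1/(-1695759/235) = -235/1695759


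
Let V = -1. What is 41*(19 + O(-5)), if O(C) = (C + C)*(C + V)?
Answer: 3239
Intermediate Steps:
O(C) = 2*C*(-1 + C) (O(C) = (C + C)*(C - 1) = (2*C)*(-1 + C) = 2*C*(-1 + C))
41*(19 + O(-5)) = 41*(19 + 2*(-5)*(-1 - 5)) = 41*(19 + 2*(-5)*(-6)) = 41*(19 + 60) = 41*79 = 3239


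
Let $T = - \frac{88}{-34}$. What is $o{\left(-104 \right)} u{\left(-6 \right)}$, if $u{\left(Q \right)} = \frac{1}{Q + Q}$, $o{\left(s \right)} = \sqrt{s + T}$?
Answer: $- \frac{i \sqrt{7327}}{102} \approx - 0.8392 i$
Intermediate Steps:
$T = \frac{44}{17}$ ($T = \left(-88\right) \left(- \frac{1}{34}\right) = \frac{44}{17} \approx 2.5882$)
$o{\left(s \right)} = \sqrt{\frac{44}{17} + s}$ ($o{\left(s \right)} = \sqrt{s + \frac{44}{17}} = \sqrt{\frac{44}{17} + s}$)
$u{\left(Q \right)} = \frac{1}{2 Q}$
$o{\left(-104 \right)} u{\left(-6 \right)} = \frac{\sqrt{748 + 289 \left(-104\right)}}{17} \frac{1}{2 \left(-6\right)} = \frac{\sqrt{748 - 30056}}{17} \cdot \frac{1}{2} \left(- \frac{1}{6}\right) = \frac{\sqrt{-29308}}{17} \left(- \frac{1}{12}\right) = \frac{2 i \sqrt{7327}}{17} \left(- \frac{1}{12}\right) = - \frac{i \sqrt{7327}}{102}$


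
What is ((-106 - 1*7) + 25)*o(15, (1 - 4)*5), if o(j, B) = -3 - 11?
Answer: 1232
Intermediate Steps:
o(j, B) = -14
((-106 - 1*7) + 25)*o(15, (1 - 4)*5) = ((-106 - 1*7) + 25)*(-14) = ((-106 - 7) + 25)*(-14) = (-113 + 25)*(-14) = -88*(-14) = 1232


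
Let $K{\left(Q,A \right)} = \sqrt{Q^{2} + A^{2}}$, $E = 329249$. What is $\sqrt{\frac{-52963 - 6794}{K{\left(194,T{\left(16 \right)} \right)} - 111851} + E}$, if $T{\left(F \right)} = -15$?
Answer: $\frac{\sqrt{36826889656 - 329249 \sqrt{37861}}}{\sqrt{111851 - \sqrt{37861}}} \approx 573.8$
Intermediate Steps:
$K{\left(Q,A \right)} = \sqrt{A^{2} + Q^{2}}$
$\sqrt{\frac{-52963 - 6794}{K{\left(194,T{\left(16 \right)} \right)} - 111851} + E} = \sqrt{\frac{-52963 - 6794}{\sqrt{\left(-15\right)^{2} + 194^{2}} - 111851} + 329249} = \sqrt{- \frac{59757}{\sqrt{225 + 37636} - 111851} + 329249} = \sqrt{- \frac{59757}{\sqrt{37861} - 111851} + 329249} = \sqrt{- \frac{59757}{-111851 + \sqrt{37861}} + 329249} = \sqrt{329249 - \frac{59757}{-111851 + \sqrt{37861}}}$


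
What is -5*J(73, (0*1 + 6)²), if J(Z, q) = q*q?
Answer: -6480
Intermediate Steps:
J(Z, q) = q²
-5*J(73, (0*1 + 6)²) = -5*(0*1 + 6)⁴ = -5*(0 + 6)⁴ = -5*(6²)² = -5*36² = -5*1296 = -6480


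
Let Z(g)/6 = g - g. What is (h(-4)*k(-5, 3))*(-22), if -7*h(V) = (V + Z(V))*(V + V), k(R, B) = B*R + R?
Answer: -14080/7 ≈ -2011.4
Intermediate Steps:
Z(g) = 0 (Z(g) = 6*(g - g) = 6*0 = 0)
k(R, B) = R + B*R
h(V) = -2*V²/7 (h(V) = -(V + 0)*(V + V)/7 = -V*2*V/7 = -2*V²/7)
(h(-4)*k(-5, 3))*(-22) = ((-2/7*(-4)²)*(-5*(1 + 3)))*(-22) = ((-2/7*16)*(-5*4))*(-22) = -32/7*(-20)*(-22) = (640/7)*(-22) = -14080/7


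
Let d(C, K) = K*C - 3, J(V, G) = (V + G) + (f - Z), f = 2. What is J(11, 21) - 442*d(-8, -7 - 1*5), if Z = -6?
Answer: -41066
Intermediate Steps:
J(V, G) = 8 + G + V (J(V, G) = (V + G) + (2 - 1*(-6)) = (G + V) + (2 + 6) = (G + V) + 8 = 8 + G + V)
d(C, K) = -3 + C*K (d(C, K) = C*K - 3 = -3 + C*K)
J(11, 21) - 442*d(-8, -7 - 1*5) = (8 + 21 + 11) - 442*(-3 - 8*(-7 - 1*5)) = 40 - 442*(-3 - 8*(-7 - 5)) = 40 - 442*(-3 - 8*(-12)) = 40 - 442*(-3 + 96) = 40 - 442*93 = 40 - 41106 = -41066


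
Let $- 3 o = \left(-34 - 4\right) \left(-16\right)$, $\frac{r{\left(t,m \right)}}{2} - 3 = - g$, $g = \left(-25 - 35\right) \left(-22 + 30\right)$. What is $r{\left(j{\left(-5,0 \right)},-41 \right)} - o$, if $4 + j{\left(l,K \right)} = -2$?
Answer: $\frac{3506}{3} \approx 1168.7$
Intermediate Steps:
$j{\left(l,K \right)} = -6$ ($j{\left(l,K \right)} = -4 - 2 = -6$)
$g = -480$ ($g = \left(-60\right) 8 = -480$)
$r{\left(t,m \right)} = 966$ ($r{\left(t,m \right)} = 6 + 2 \left(\left(-1\right) \left(-480\right)\right) = 6 + 2 \cdot 480 = 6 + 960 = 966$)
$o = - \frac{608}{3}$ ($o = - \frac{\left(-34 - 4\right) \left(-16\right)}{3} = - \frac{\left(-38\right) \left(-16\right)}{3} = \left(- \frac{1}{3}\right) 608 = - \frac{608}{3} \approx -202.67$)
$r{\left(j{\left(-5,0 \right)},-41 \right)} - o = 966 - - \frac{608}{3} = 966 + \frac{608}{3} = \frac{3506}{3}$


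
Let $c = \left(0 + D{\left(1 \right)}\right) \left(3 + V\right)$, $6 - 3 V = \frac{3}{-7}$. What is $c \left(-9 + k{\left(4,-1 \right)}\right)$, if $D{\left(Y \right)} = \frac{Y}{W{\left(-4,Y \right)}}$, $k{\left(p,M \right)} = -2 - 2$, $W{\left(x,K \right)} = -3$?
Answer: $\frac{156}{7} \approx 22.286$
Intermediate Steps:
$k{\left(p,M \right)} = -4$
$D{\left(Y \right)} = - \frac{Y}{3}$ ($D{\left(Y \right)} = \frac{Y}{-3} = Y \left(- \frac{1}{3}\right) = - \frac{Y}{3}$)
$V = \frac{15}{7}$ ($V = 2 - \frac{3 \frac{1}{-7}}{3} = 2 - \frac{3 \left(- \frac{1}{7}\right)}{3} = 2 - - \frac{1}{7} = 2 + \frac{1}{7} = \frac{15}{7} \approx 2.1429$)
$c = - \frac{12}{7}$ ($c = \left(0 - \frac{1}{3}\right) \left(3 + \frac{15}{7}\right) = \left(0 - \frac{1}{3}\right) \frac{36}{7} = \left(- \frac{1}{3}\right) \frac{36}{7} = - \frac{12}{7} \approx -1.7143$)
$c \left(-9 + k{\left(4,-1 \right)}\right) = - \frac{12 \left(-9 - 4\right)}{7} = \left(- \frac{12}{7}\right) \left(-13\right) = \frac{156}{7}$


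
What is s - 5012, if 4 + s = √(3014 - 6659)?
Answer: -5016 + 27*I*√5 ≈ -5016.0 + 60.374*I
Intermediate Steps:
s = -4 + 27*I*√5 (s = -4 + √(3014 - 6659) = -4 + √(-3645) = -4 + 27*I*√5 ≈ -4.0 + 60.374*I)
s - 5012 = (-4 + 27*I*√5) - 5012 = -5016 + 27*I*√5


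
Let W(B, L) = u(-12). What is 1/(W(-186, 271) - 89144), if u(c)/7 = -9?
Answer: -1/89207 ≈ -1.1210e-5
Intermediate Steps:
u(c) = -63 (u(c) = 7*(-9) = -63)
W(B, L) = -63
1/(W(-186, 271) - 89144) = 1/(-63 - 89144) = 1/(-89207) = -1/89207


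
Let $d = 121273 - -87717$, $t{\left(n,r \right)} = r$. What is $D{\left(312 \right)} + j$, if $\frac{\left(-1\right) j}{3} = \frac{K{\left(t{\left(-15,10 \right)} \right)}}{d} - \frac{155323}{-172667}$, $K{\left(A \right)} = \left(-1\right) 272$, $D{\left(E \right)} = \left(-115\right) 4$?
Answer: $- \frac{8348326538419}{18042838165} \approx -462.69$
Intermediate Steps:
$D{\left(E \right)} = -460$
$d = 208990$ ($d = 121273 + 87717 = 208990$)
$K{\left(A \right)} = -272$
$j = - \frac{48620982519}{18042838165}$ ($j = - 3 \left(- \frac{272}{208990} - \frac{155323}{-172667}\right) = - 3 \left(\left(-272\right) \frac{1}{208990} - - \frac{155323}{172667}\right) = - 3 \left(- \frac{136}{104495} + \frac{155323}{172667}\right) = \left(-3\right) \frac{16206994173}{18042838165} = - \frac{48620982519}{18042838165} \approx -2.6948$)
$D{\left(312 \right)} + j = -460 - \frac{48620982519}{18042838165} = - \frac{8348326538419}{18042838165}$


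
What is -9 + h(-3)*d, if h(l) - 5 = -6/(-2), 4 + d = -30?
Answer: -281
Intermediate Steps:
d = -34 (d = -4 - 30 = -34)
h(l) = 8 (h(l) = 5 - 6/(-2) = 5 - 6*(-½) = 5 + 3 = 8)
-9 + h(-3)*d = -9 + 8*(-34) = -9 - 272 = -281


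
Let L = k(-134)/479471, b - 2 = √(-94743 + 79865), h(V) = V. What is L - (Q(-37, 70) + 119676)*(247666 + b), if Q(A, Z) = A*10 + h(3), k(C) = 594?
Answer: -14167898845432458/479471 - 119309*I*√14878 ≈ -2.9549e+10 - 1.4553e+7*I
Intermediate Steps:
b = 2 + I*√14878 (b = 2 + √(-94743 + 79865) = 2 + √(-14878) = 2 + I*√14878 ≈ 2.0 + 121.98*I)
Q(A, Z) = 3 + 10*A (Q(A, Z) = A*10 + 3 = 10*A + 3 = 3 + 10*A)
L = 594/479471 ≈ 0.0012389
L - (Q(-37, 70) + 119676)*(247666 + b) = 594/479471 - ((3 + 10*(-37)) + 119676)*(247666 + (2 + I*√14878)) = 594/479471 - ((3 - 370) + 119676)*(247668 + I*√14878) = 594/479471 - (-367 + 119676)*(247668 + I*√14878) = 594/479471 - 119309*(247668 + I*√14878) = 594/479471 - (29549021412 + 119309*I*√14878) = 594/479471 + (-29549021412 - 119309*I*√14878) = -14167898845432458/479471 - 119309*I*√14878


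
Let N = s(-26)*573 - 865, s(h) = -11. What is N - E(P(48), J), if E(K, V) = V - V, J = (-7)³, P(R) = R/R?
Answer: -7168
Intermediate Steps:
N = -7168 (N = -11*573 - 865 = -6303 - 865 = -7168)
P(R) = 1
J = -343
E(K, V) = 0
N - E(P(48), J) = -7168 - 1*0 = -7168 + 0 = -7168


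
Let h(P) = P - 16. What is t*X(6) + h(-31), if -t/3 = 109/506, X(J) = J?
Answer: -12872/253 ≈ -50.877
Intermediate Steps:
h(P) = -16 + P
t = -327/506 ≈ -0.64625
t*X(6) + h(-31) = -327/506*6 + (-16 - 31) = -981/253 - 47 = -12872/253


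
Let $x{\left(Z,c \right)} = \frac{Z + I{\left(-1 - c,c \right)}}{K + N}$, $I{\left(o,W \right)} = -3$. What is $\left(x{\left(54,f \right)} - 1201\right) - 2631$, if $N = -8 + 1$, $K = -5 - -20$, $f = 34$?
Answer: $- \frac{30605}{8} \approx -3825.6$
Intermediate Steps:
$K = 15$ ($K = -5 + 20 = 15$)
$N = -7$
$x{\left(Z,c \right)} = - \frac{3}{8} + \frac{Z}{8}$ ($x{\left(Z,c \right)} = \frac{Z - 3}{15 - 7} = \frac{-3 + Z}{8} = \left(-3 + Z\right) \frac{1}{8} = - \frac{3}{8} + \frac{Z}{8}$)
$\left(x{\left(54,f \right)} - 1201\right) - 2631 = \left(\left(- \frac{3}{8} + \frac{1}{8} \cdot 54\right) - 1201\right) - 2631 = \left(\left(- \frac{3}{8} + \frac{27}{4}\right) - 1201\right) - 2631 = \left(\frac{51}{8} - 1201\right) - 2631 = - \frac{9557}{8} - 2631 = - \frac{30605}{8}$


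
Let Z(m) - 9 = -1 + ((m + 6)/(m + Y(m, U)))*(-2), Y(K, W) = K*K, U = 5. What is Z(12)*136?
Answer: 13736/13 ≈ 1056.6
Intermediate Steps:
Y(K, W) = K²
Z(m) = 8 - 2*(6 + m)/(m + m²) (Z(m) = 9 + (-1 + ((m + 6)/(m + m²))*(-2)) = 9 + (-1 + ((6 + m)/(m + m²))*(-2)) = 9 + (-1 - 2*(6 + m)/(m + m²)) = 8 - 2*(6 + m)/(m + m²))
Z(12)*136 = (2*(-6 + 3*12 + 4*12²)/(12*(1 + 12)))*136 = (2*(1/12)*(-6 + 36 + 4*144)/13)*136 = (2*(1/12)*(1/13)*(-6 + 36 + 576))*136 = (2*(1/12)*(1/13)*606)*136 = (101/13)*136 = 13736/13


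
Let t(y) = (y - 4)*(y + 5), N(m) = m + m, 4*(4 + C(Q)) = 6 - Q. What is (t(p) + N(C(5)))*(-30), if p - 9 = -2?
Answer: -855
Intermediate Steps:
p = 7 (p = 9 - 2 = 7)
C(Q) = -5/2 - Q/4 (C(Q) = -4 + (6 - Q)/4 = -4 + (3/2 - Q/4) = -5/2 - Q/4)
N(m) = 2*m
t(y) = (-4 + y)*(5 + y)
(t(p) + N(C(5)))*(-30) = ((-20 + 7 + 7**2) + 2*(-5/2 - 1/4*5))*(-30) = ((-20 + 7 + 49) + 2*(-5/2 - 5/4))*(-30) = (36 + 2*(-15/4))*(-30) = (36 - 15/2)*(-30) = (57/2)*(-30) = -855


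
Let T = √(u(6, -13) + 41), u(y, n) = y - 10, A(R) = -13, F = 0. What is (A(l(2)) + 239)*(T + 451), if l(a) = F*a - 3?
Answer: 101926 + 226*√37 ≈ 1.0330e+5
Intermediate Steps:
l(a) = -3 (l(a) = 0*a - 3 = 0 - 3 = -3)
u(y, n) = -10 + y
T = √37 (T = √((-10 + 6) + 41) = √(-4 + 41) = √37 ≈ 6.0828)
(A(l(2)) + 239)*(T + 451) = (-13 + 239)*(√37 + 451) = 226*(451 + √37) = 101926 + 226*√37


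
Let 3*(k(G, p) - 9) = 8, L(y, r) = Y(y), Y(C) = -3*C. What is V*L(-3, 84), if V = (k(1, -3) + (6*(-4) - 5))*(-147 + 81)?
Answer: 10296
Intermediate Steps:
L(y, r) = -3*y
k(G, p) = 35/3 (k(G, p) = 9 + (⅓)*8 = 9 + 8/3 = 35/3)
V = 1144 (V = (35/3 + (6*(-4) - 5))*(-147 + 81) = (35/3 + (-24 - 5))*(-66) = (35/3 - 29)*(-66) = -52/3*(-66) = 1144)
V*L(-3, 84) = 1144*(-3*(-3)) = 1144*9 = 10296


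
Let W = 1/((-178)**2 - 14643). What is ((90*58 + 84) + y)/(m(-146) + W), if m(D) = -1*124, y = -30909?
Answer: 48481645/234787 ≈ 206.49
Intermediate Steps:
m(D) = -124
W = 1/17041 (W = 1/(31684 - 14643) = 1/17041 ≈ 5.8682e-5)
((90*58 + 84) + y)/(m(-146) + W) = ((90*58 + 84) - 30909)/(-124 + 1/17041) = ((5220 + 84) - 30909)/(-2113083/17041) = (5304 - 30909)*(-17041/2113083) = -25605*(-17041/2113083) = 48481645/234787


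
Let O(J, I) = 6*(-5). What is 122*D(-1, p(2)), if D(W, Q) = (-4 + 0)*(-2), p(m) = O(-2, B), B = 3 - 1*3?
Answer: 976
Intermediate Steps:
B = 0 (B = 3 - 3 = 0)
O(J, I) = -30
p(m) = -30
D(W, Q) = 8 (D(W, Q) = -4*(-2) = 8)
122*D(-1, p(2)) = 122*8 = 976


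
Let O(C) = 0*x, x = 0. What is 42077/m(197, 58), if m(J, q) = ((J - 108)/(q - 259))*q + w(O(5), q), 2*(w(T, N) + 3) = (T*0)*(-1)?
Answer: -8457477/5765 ≈ -1467.0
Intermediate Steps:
O(C) = 0 (O(C) = 0*0 = 0)
w(T, N) = -3 (w(T, N) = -3 + ((T*0)*(-1))/2 = -3 + (0*(-1))/2 = -3 + (1/2)*0 = -3 + 0 = -3)
m(J, q) = -3 + q*(-108 + J)/(-259 + q) (m(J, q) = ((J - 108)/(q - 259))*q - 3 = ((-108 + J)/(-259 + q))*q - 3 = q*(-108 + J)/(-259 + q) - 3 = -3 + q*(-108 + J)/(-259 + q))
42077/m(197, 58) = 42077/(((777 - 111*58 + 197*58)/(-259 + 58))) = 42077/(((777 - 6438 + 11426)/(-201))) = 42077/((-1/201*5765)) = 42077/(-5765/201) = 42077*(-201/5765) = -8457477/5765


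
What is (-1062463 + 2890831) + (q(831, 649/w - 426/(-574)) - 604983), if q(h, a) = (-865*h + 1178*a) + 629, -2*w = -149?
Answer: 22080046651/42763 ≈ 5.1634e+5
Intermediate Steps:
w = 149/2 (w = -½*(-149) = 149/2 ≈ 74.500)
q(h, a) = 629 - 865*h + 1178*a
(-1062463 + 2890831) + (q(831, 649/w - 426/(-574)) - 604983) = (-1062463 + 2890831) + ((629 - 865*831 + 1178*(649/(149/2) - 426/(-574))) - 604983) = 1828368 + ((629 - 718815 + 1178*(649*(2/149) - 426*(-1/574))) - 604983) = 1828368 + ((629 - 718815 + 1178*(1298/149 + 213/287)) - 604983) = 1828368 + ((629 - 718815 + 1178*(404263/42763)) - 604983) = 1828368 + ((629 - 718815 + 476221814/42763) - 604983) = 1828368 + (-30235566104/42763 - 604983) = 1828368 - 56106454133/42763 = 22080046651/42763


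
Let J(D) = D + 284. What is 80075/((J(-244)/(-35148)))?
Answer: -140723805/2 ≈ -7.0362e+7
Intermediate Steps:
J(D) = 284 + D
80075/((J(-244)/(-35148))) = 80075/(((284 - 244)/(-35148))) = 80075/((40*(-1/35148))) = 80075/(-10/8787) = 80075*(-8787/10) = -140723805/2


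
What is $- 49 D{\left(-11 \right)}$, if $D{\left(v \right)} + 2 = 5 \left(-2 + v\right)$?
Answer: $3283$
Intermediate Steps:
$D{\left(v \right)} = -12 + 5 v$ ($D{\left(v \right)} = -2 + 5 \left(-2 + v\right) = -2 + \left(-10 + 5 v\right) = -12 + 5 v$)
$- 49 D{\left(-11 \right)} = - 49 \left(-12 + 5 \left(-11\right)\right) = - 49 \left(-12 - 55\right) = \left(-49\right) \left(-67\right) = 3283$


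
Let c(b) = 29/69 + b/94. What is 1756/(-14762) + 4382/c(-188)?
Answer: -2231800100/804529 ≈ -2774.0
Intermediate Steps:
c(b) = 29/69 + b/94 (c(b) = 29*(1/69) + b*(1/94) = 29/69 + b/94)
1756/(-14762) + 4382/c(-188) = 1756/(-14762) + 4382/(29/69 + (1/94)*(-188)) = 1756*(-1/14762) + 4382/(29/69 - 2) = -878/7381 + 4382/(-109/69) = -878/7381 + 4382*(-69/109) = -878/7381 - 302358/109 = -2231800100/804529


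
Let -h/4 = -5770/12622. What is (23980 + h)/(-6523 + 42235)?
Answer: 18918665/28172304 ≈ 0.67153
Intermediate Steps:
h = 11540/6311 (h = -(-23080)/12622 = -4*(-2885/6311) = 11540/6311 ≈ 1.8286)
(23980 + h)/(-6523 + 42235) = (23980 + 11540/6311)/(-6523 + 42235) = (151349320/6311)/35712 = (151349320/6311)*(1/35712) = 18918665/28172304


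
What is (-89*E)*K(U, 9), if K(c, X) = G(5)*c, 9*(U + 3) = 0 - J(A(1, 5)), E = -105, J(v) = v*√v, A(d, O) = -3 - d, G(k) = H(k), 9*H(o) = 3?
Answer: -9345 + 24920*I/9 ≈ -9345.0 + 2768.9*I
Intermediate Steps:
H(o) = ⅓ (H(o) = (⅑)*3 = ⅓)
G(k) = ⅓
J(v) = v^(3/2)
U = -3 + 8*I/9 (U = -3 + (0 - (-3 - 1*1)^(3/2))/9 = -3 + (0 - (-3 - 1)^(3/2))/9 = -3 + (0 - (-4)^(3/2))/9 = -3 + (0 - (-8)*I)/9 = -3 + (0 + 8*I)/9 = -3 + (8*I)/9 = -3 + 8*I/9 ≈ -3.0 + 0.88889*I)
K(c, X) = c/3
(-89*E)*K(U, 9) = (-89*(-105))*((-3 + 8*I/9)/3) = 9345*(-1 + 8*I/27) = -9345 + 24920*I/9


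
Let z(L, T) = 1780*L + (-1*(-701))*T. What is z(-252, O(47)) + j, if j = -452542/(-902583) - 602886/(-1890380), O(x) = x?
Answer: -354563914796046761/853112425770 ≈ -4.1561e+5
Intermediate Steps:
z(L, T) = 701*T + 1780*L (z(L, T) = 1780*L + 701*T = 701*T + 1780*L)
j = 699815500249/853112425770 (j = -452542*(-1/902583) - 602886*(-1/1890380) = 452542/902583 + 301443/945190 = 699815500249/853112425770 ≈ 0.82031)
z(-252, O(47)) + j = (701*47 + 1780*(-252)) + 699815500249/853112425770 = (32947 - 448560) + 699815500249/853112425770 = -415613 + 699815500249/853112425770 = -354563914796046761/853112425770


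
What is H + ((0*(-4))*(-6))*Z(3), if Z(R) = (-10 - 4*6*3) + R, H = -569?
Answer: -569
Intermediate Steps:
Z(R) = -82 + R (Z(R) = (-10 - 24*3) + R = (-10 - 1*72) + R = (-10 - 72) + R = -82 + R)
H + ((0*(-4))*(-6))*Z(3) = -569 + ((0*(-4))*(-6))*(-82 + 3) = -569 + (0*(-6))*(-79) = -569 + 0*(-79) = -569 + 0 = -569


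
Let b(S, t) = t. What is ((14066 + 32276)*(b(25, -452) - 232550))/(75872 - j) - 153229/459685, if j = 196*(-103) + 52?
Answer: -112808900126463/1003032670 ≈ -1.1247e+5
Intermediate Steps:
j = -20136 (j = -20188 + 52 = -20136)
((14066 + 32276)*(b(25, -452) - 232550))/(75872 - j) - 153229/459685 = ((14066 + 32276)*(-452 - 232550))/(75872 - 1*(-20136)) - 153229/459685 = (46342*(-233002))/(75872 + 20136) - 153229*1/459685 = -10797778684/96008 - 153229/459685 = -10797778684*1/96008 - 153229/459685 = -245404061/2182 - 153229/459685 = -112808900126463/1003032670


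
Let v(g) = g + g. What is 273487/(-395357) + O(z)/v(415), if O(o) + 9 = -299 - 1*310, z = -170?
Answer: -235662418/164073155 ≈ -1.4363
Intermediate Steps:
O(o) = -618 (O(o) = -9 + (-299 - 1*310) = -9 + (-299 - 310) = -9 - 609 = -618)
v(g) = 2*g
273487/(-395357) + O(z)/v(415) = 273487/(-395357) - 618/(2*415) = 273487*(-1/395357) - 618/830 = -273487/395357 - 618*1/830 = -273487/395357 - 309/415 = -235662418/164073155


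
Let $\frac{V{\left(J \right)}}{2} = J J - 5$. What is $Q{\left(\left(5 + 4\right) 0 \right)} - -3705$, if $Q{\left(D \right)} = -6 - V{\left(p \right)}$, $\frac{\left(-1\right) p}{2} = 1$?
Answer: $3701$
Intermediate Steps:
$p = -2$ ($p = \left(-2\right) 1 = -2$)
$V{\left(J \right)} = -10 + 2 J^{2}$ ($V{\left(J \right)} = 2 \left(J J - 5\right) = 2 \left(J^{2} - 5\right) = 2 \left(-5 + J^{2}\right) = -10 + 2 J^{2}$)
$Q{\left(D \right)} = -4$ ($Q{\left(D \right)} = -6 - \left(-10 + 2 \left(-2\right)^{2}\right) = -6 - \left(-10 + 2 \cdot 4\right) = -6 - \left(-10 + 8\right) = -6 - -2 = -6 + 2 = -4$)
$Q{\left(\left(5 + 4\right) 0 \right)} - -3705 = -4 - -3705 = -4 + 3705 = 3701$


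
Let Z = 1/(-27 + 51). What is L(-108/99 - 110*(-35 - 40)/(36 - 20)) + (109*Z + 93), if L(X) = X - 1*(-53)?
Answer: 43895/66 ≈ 665.08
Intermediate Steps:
Z = 1/24 ≈ 0.041667
L(X) = 53 + X (L(X) = X + 53 = 53 + X)
L(-108/99 - 110*(-35 - 40)/(36 - 20)) + (109*Z + 93) = (53 + (-108/99 - 110*(-35 - 40)/(36 - 20))) + (109*(1/24) + 93) = (53 + (-108*1/99 - 110/(16/(-75)))) + (109/24 + 93) = (53 + (-12/11 - 110/(16*(-1/75)))) + 2341/24 = (53 + (-12/11 - 110/(-16/75))) + 2341/24 = (53 + (-12/11 - 110*(-75/16))) + 2341/24 = (53 + (-12/11 + 4125/8)) + 2341/24 = (53 + 45279/88) + 2341/24 = 49943/88 + 2341/24 = 43895/66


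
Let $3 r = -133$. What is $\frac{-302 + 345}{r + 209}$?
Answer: $\frac{129}{494} \approx 0.26113$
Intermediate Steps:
$r = - \frac{133}{3}$ ($r = \frac{1}{3} \left(-133\right) = - \frac{133}{3} \approx -44.333$)
$\frac{-302 + 345}{r + 209} = \frac{-302 + 345}{- \frac{133}{3} + 209} = \frac{43}{\frac{494}{3}} = 43 \cdot \frac{3}{494} = \frac{129}{494}$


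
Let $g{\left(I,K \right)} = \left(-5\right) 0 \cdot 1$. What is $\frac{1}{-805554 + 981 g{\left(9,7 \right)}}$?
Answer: $- \frac{1}{805554} \approx -1.2414 \cdot 10^{-6}$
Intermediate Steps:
$g{\left(I,K \right)} = 0$ ($g{\left(I,K \right)} = 0 \cdot 1 = 0$)
$\frac{1}{-805554 + 981 g{\left(9,7 \right)}} = \frac{1}{-805554 + 981 \cdot 0} = \frac{1}{-805554 + 0} = \frac{1}{-805554} = - \frac{1}{805554}$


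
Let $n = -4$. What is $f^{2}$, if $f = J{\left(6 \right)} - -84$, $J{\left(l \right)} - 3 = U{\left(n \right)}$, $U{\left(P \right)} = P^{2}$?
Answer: $10609$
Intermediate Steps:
$J{\left(l \right)} = 19$ ($J{\left(l \right)} = 3 + \left(-4\right)^{2} = 3 + 16 = 19$)
$f = 103$ ($f = 19 - -84 = 19 + 84 = 103$)
$f^{2} = 103^{2} = 10609$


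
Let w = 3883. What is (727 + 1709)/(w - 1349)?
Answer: 174/181 ≈ 0.96133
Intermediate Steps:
(727 + 1709)/(w - 1349) = (727 + 1709)/(3883 - 1349) = 2436/2534 = 2436*(1/2534) = 174/181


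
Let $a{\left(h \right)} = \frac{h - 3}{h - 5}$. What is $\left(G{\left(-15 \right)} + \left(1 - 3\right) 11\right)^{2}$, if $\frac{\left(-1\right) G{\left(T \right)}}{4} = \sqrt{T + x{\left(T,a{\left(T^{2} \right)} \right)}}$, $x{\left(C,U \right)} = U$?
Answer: $\frac{14308}{55} + \frac{72 i \sqrt{2090}}{5} \approx 260.15 + 658.32 i$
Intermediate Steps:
$a{\left(h \right)} = \frac{-3 + h}{-5 + h}$
$G{\left(T \right)} = - 4 \sqrt{T + \frac{-3 + T^{2}}{-5 + T^{2}}}$
$\left(G{\left(-15 \right)} + \left(1 - 3\right) 11\right)^{2} = \left(- 4 \sqrt{\frac{-3 + \left(-15\right)^{2} - 15 \left(-5 + \left(-15\right)^{2}\right)}{-5 + \left(-15\right)^{2}}} + \left(1 - 3\right) 11\right)^{2} = \left(- 4 \sqrt{\frac{-3 + 225 - 15 \left(-5 + 225\right)}{-5 + 225}} - 22\right)^{2} = \left(- 4 \sqrt{\frac{-3 + 225 - 3300}{220}} - 22\right)^{2} = \left(- 4 \sqrt{\frac{1}{220} \left(-3078\right)} - 22\right)^{2} = \left(- 4 \sqrt{- \frac{1539}{110}} - 22\right)^{2} = \left(- 4 \frac{9 i \sqrt{2090}}{110} - 22\right)^{2} = \left(- \frac{18 i \sqrt{2090}}{55} - 22\right)^{2} = \left(-22 - \frac{18 i \sqrt{2090}}{55}\right)^{2}$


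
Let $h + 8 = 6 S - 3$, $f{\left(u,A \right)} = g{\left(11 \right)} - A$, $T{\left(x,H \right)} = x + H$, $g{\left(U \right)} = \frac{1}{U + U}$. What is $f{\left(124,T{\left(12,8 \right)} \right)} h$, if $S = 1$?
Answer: $\frac{2195}{22} \approx 99.773$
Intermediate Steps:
$g{\left(U \right)} = \frac{1}{2 U}$
$T{\left(x,H \right)} = H + x$
$f{\left(u,A \right)} = \frac{1}{22} - A$ ($f{\left(u,A \right)} = \frac{1}{2 \cdot 11} - A = \frac{1}{2} \cdot \frac{1}{11} - A = \frac{1}{22} - A$)
$h = -5$ ($h = -8 + \left(6 \cdot 1 - 3\right) = -8 + \left(6 - 3\right) = -8 + 3 = -5$)
$f{\left(124,T{\left(12,8 \right)} \right)} h = \left(\frac{1}{22} - \left(8 + 12\right)\right) \left(-5\right) = \left(\frac{1}{22} - 20\right) \left(-5\right) = \left(- \frac{439}{22}\right) \left(-5\right) = \frac{2195}{22}$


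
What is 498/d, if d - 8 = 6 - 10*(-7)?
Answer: 83/14 ≈ 5.9286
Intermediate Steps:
d = 84 (d = 8 + (6 - 10*(-7)) = 8 + (6 + 70) = 8 + 76 = 84)
498/d = 498/84 = 498*(1/84) = 83/14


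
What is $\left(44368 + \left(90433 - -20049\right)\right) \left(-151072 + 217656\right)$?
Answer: $10310532400$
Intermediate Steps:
$\left(44368 + \left(90433 - -20049\right)\right) \left(-151072 + 217656\right) = \left(44368 + \left(90433 + 20049\right)\right) 66584 = \left(44368 + 110482\right) 66584 = 154850 \cdot 66584 = 10310532400$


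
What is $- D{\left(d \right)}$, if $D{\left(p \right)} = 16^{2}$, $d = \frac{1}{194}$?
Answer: $-256$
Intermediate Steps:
$d = \frac{1}{194} \approx 0.0051546$
$D{\left(p \right)} = 256$
$- D{\left(d \right)} = \left(-1\right) 256 = -256$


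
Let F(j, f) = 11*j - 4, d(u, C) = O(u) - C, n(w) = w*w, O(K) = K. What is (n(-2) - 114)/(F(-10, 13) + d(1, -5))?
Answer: 55/54 ≈ 1.0185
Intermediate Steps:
n(w) = w²
d(u, C) = u - C
F(j, f) = -4 + 11*j
(n(-2) - 114)/(F(-10, 13) + d(1, -5)) = ((-2)² - 114)/((-4 + 11*(-10)) + (1 - 1*(-5))) = (4 - 114)/((-4 - 110) + (1 + 5)) = -110/(-114 + 6) = -110/(-108) = -110*(-1/108) = 55/54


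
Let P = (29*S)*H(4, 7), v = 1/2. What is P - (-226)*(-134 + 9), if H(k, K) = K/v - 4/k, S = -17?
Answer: -34659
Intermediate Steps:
v = ½ ≈ 0.50000
H(k, K) = -4/k + 2*K (H(k, K) = K/(½) - 4/k = K*2 - 4/k = 2*K - 4/k = -4/k + 2*K)
P = -6409 (P = (29*(-17))*(-4/4 + 2*7) = -493*(-4*¼ + 14) = -493*(-1 + 14) = -493*13 = -6409)
P - (-226)*(-134 + 9) = -6409 - (-226)*(-134 + 9) = -6409 - (-226)*(-125) = -6409 - 1*28250 = -6409 - 28250 = -34659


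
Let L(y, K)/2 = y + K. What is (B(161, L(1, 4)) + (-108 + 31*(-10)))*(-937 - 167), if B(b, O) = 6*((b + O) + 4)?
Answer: -697728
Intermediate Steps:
L(y, K) = 2*K + 2*y (L(y, K) = 2*(y + K) = 2*(K + y) = 2*K + 2*y)
B(b, O) = 24 + 6*O + 6*b (B(b, O) = 6*((O + b) + 4) = 6*(4 + O + b) = 24 + 6*O + 6*b)
(B(161, L(1, 4)) + (-108 + 31*(-10)))*(-937 - 167) = ((24 + 6*(2*4 + 2*1) + 6*161) + (-108 + 31*(-10)))*(-937 - 167) = ((24 + 6*(8 + 2) + 966) + (-108 - 310))*(-1104) = ((24 + 6*10 + 966) - 418)*(-1104) = ((24 + 60 + 966) - 418)*(-1104) = (1050 - 418)*(-1104) = 632*(-1104) = -697728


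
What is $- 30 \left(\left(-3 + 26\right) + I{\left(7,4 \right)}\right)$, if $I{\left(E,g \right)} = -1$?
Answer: $-660$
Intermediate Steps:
$- 30 \left(\left(-3 + 26\right) + I{\left(7,4 \right)}\right) = - 30 \left(\left(-3 + 26\right) - 1\right) = - 30 \left(23 - 1\right) = \left(-30\right) 22 = -660$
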